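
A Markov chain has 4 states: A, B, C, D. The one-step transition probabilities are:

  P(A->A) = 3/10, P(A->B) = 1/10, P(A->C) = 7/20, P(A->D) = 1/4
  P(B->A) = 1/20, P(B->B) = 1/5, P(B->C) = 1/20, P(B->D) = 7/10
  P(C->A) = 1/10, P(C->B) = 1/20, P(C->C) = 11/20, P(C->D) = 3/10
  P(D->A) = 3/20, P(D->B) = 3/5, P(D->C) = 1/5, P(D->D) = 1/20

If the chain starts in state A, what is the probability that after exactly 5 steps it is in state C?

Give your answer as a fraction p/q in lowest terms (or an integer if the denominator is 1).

Answer: 113393/400000

Derivation:
Computing P^5 by repeated multiplication:
P^1 =
  A: [3/10, 1/10, 7/20, 1/4]
  B: [1/20, 1/5, 1/20, 7/10]
  C: [1/10, 1/20, 11/20, 3/10]
  D: [3/20, 3/5, 1/5, 1/20]
P^2 =
  A: [67/400, 87/400, 141/400, 21/80]
  B: [27/200, 187/400, 39/200, 81/400]
  C: [53/400, 91/400, 2/5, 6/25]
  D: [41/400, 7/40, 81/400, 13/25]
P^3 =
  A: [543/4000, 1883/8000, 2527/8000, 313/1000]
  B: [91/800, 953/4000, 1747/8000, 3437/8000]
  C: [1017/8000, 891/4000, 1303/4000, 519/1600]
  D: [551/4000, 2939/8000, 13/50, 1879/8000]
P^4 =
  A: [4193/32000, 42279/160000, 23649/80000, 24729/80000]
  B: [21171/160000, 10487/32000, 41241/160000, 45153/160000]
  C: [20881/160000, 10727/40000, 47947/160000, 6033/20000]
  D: [4837/40000, 9647/40000, 41049/160000, 12203/32000]
P^5 =
  A: [411039/3200000, 1331/5000, 113393/400000, 1029977/3200000]
  B: [198701/1600000, 835159/3200000, 166979/640000, 1106/3125]
  C: [5111/40000, 840509/3200000, 227387/800000, 1041063/3200000]
  D: [419819/3200000, 966277/3200000, 869623/3200000, 944281/3200000]

(P^5)[A -> C] = 113393/400000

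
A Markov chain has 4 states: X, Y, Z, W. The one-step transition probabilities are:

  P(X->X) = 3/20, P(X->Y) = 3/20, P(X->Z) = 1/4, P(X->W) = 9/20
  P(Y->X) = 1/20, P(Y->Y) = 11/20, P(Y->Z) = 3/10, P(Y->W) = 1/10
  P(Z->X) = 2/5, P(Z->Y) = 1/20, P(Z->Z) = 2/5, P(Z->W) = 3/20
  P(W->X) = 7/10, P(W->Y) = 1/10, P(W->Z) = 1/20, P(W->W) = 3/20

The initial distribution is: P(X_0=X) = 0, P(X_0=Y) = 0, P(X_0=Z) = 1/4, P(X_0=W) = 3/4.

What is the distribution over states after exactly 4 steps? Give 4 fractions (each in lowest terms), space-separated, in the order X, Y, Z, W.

Propagating the distribution step by step (d_{t+1} = d_t * P):
d_0 = (X=0, Y=0, Z=1/4, W=3/4)
  d_1[X] = 0*3/20 + 0*1/20 + 1/4*2/5 + 3/4*7/10 = 5/8
  d_1[Y] = 0*3/20 + 0*11/20 + 1/4*1/20 + 3/4*1/10 = 7/80
  d_1[Z] = 0*1/4 + 0*3/10 + 1/4*2/5 + 3/4*1/20 = 11/80
  d_1[W] = 0*9/20 + 0*1/10 + 1/4*3/20 + 3/4*3/20 = 3/20
d_1 = (X=5/8, Y=7/80, Z=11/80, W=3/20)
  d_2[X] = 5/8*3/20 + 7/80*1/20 + 11/80*2/5 + 3/20*7/10 = 413/1600
  d_2[Y] = 5/8*3/20 + 7/80*11/20 + 11/80*1/20 + 3/20*1/10 = 131/800
  d_2[Z] = 5/8*1/4 + 7/80*3/10 + 11/80*2/5 + 3/20*1/20 = 49/200
  d_2[W] = 5/8*9/20 + 7/80*1/10 + 11/80*3/20 + 3/20*3/20 = 533/1600
d_2 = (X=413/1600, Y=131/800, Z=49/200, W=533/1600)
  d_3[X] = 413/1600*3/20 + 131/800*1/20 + 49/200*2/5 + 533/1600*7/10 = 12099/32000
  d_3[Y] = 413/1600*3/20 + 131/800*11/20 + 49/200*1/20 + 533/1600*1/10 = 5579/32000
  d_3[Z] = 413/1600*1/4 + 131/800*3/10 + 49/200*2/5 + 533/1600*1/20 = 3653/16000
  d_3[W] = 413/1600*9/20 + 131/800*1/10 + 49/200*3/20 + 533/1600*3/20 = 877/4000
d_3 = (X=12099/32000, Y=5579/32000, Z=3653/16000, W=877/4000)
  d_4[X] = 12099/32000*3/20 + 5579/32000*1/20 + 3653/16000*2/5 + 877/4000*7/10 = 49637/160000
  d_4[Y] = 12099/32000*3/20 + 5579/32000*11/20 + 3653/16000*1/20 + 877/4000*1/10 = 29751/160000
  d_4[Z] = 12099/32000*1/4 + 5579/32000*3/10 + 3653/16000*2/5 + 877/4000*1/20 = 159433/640000
  d_4[W] = 12099/32000*9/20 + 5579/32000*1/10 + 3653/16000*3/20 + 877/4000*3/20 = 32603/128000
d_4 = (X=49637/160000, Y=29751/160000, Z=159433/640000, W=32603/128000)

Answer: 49637/160000 29751/160000 159433/640000 32603/128000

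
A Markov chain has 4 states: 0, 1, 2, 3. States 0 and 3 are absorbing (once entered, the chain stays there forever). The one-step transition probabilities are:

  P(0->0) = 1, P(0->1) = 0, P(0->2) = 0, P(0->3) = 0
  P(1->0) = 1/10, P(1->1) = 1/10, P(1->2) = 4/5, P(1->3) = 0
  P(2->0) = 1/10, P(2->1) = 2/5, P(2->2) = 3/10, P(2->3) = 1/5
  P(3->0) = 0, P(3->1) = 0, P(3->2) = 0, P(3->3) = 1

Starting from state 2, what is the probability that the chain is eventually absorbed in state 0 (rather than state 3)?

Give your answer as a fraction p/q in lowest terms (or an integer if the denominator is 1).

Answer: 13/31

Derivation:
Let a_i = P(absorbed in 0 | start in state i).
Boundary conditions: a_0 = 1, a_3 = 0.
For each transient state i, a_i = sum_j P(i->j) * a_j:
  a_1 = 1/10*a_0 + 1/10*a_1 + 4/5*a_2 + 0*a_3
  a_2 = 1/10*a_0 + 2/5*a_1 + 3/10*a_2 + 1/5*a_3

Substituting a_0 = 1 and a_3 = 0, rearrange to (I - Q) a = r where r[i] = P(i -> 0):
  [9/10, -4/5] . (a_1, a_2) = 1/10
  [-2/5, 7/10] . (a_1, a_2) = 1/10

Solving yields:
  a_1 = 15/31
  a_2 = 13/31

Starting state is 2, so the absorption probability is a_2 = 13/31.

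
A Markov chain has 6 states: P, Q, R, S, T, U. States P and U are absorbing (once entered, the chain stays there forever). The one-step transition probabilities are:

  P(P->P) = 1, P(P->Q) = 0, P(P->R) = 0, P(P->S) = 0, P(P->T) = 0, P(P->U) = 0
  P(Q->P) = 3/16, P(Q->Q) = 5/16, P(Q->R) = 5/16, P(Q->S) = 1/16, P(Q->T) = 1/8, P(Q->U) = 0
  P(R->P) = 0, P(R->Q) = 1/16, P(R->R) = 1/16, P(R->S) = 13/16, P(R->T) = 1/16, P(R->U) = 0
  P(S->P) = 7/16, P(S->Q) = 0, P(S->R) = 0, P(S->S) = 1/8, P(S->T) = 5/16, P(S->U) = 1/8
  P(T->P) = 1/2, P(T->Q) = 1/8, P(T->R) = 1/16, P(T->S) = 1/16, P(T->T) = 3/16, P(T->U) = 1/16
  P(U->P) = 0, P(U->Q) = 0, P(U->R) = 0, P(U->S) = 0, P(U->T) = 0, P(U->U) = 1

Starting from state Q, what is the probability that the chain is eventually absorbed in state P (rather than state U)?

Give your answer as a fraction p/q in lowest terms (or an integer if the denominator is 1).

Let a_i = P(absorbed in P | start in state i).
Boundary conditions: a_P = 1, a_U = 0.
For each transient state i, a_i = sum_j P(i->j) * a_j:
  a_Q = 3/16*a_P + 5/16*a_Q + 5/16*a_R + 1/16*a_S + 1/8*a_T + 0*a_U
  a_R = 0*a_P + 1/16*a_Q + 1/16*a_R + 13/16*a_S + 1/16*a_T + 0*a_U
  a_S = 7/16*a_P + 0*a_Q + 0*a_R + 1/8*a_S + 5/16*a_T + 1/8*a_U
  a_T = 1/2*a_P + 1/8*a_Q + 1/16*a_R + 1/16*a_S + 3/16*a_T + 1/16*a_U

Substituting a_P = 1 and a_U = 0, rearrange to (I - Q) a = r where r[i] = P(i -> P):
  [11/16, -5/16, -1/16, -1/8] . (a_Q, a_R, a_S, a_T) = 3/16
  [-1/16, 15/16, -13/16, -1/16] . (a_Q, a_R, a_S, a_T) = 0
  [0, 0, 7/8, -5/16] . (a_Q, a_R, a_S, a_T) = 7/16
  [-1/8, -1/16, -1/16, 13/16] . (a_Q, a_R, a_S, a_T) = 1/2

Solving yields:
  a_Q = 3758/4273
  a_R = 3511/4273
  a_S = 3474/4273
  a_T = 3745/4273

Starting state is Q, so the absorption probability is a_Q = 3758/4273.

Answer: 3758/4273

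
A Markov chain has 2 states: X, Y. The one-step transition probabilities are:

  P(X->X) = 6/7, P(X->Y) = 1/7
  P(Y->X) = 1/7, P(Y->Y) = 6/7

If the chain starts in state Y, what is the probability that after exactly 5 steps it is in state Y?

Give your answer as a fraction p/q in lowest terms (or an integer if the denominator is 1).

Answer: 9966/16807

Derivation:
Computing P^5 by repeated multiplication:
P^1 =
  X: [6/7, 1/7]
  Y: [1/7, 6/7]
P^2 =
  X: [37/49, 12/49]
  Y: [12/49, 37/49]
P^3 =
  X: [234/343, 109/343]
  Y: [109/343, 234/343]
P^4 =
  X: [1513/2401, 888/2401]
  Y: [888/2401, 1513/2401]
P^5 =
  X: [9966/16807, 6841/16807]
  Y: [6841/16807, 9966/16807]

(P^5)[Y -> Y] = 9966/16807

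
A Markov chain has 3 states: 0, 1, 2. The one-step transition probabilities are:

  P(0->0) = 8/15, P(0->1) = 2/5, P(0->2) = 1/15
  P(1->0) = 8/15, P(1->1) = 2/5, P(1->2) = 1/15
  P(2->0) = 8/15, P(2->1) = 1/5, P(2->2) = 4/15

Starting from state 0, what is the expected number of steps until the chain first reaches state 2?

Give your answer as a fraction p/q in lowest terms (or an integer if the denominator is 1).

Answer: 15

Derivation:
Let h_i = expected steps to first reach 2 from state i.
Boundary: h_2 = 0.
First-step equations for the other states:
  h_0 = 1 + 8/15*h_0 + 2/5*h_1 + 1/15*h_2
  h_1 = 1 + 8/15*h_0 + 2/5*h_1 + 1/15*h_2

Substituting h_2 = 0 and rearranging gives the linear system (I - Q) h = 1:
  [7/15, -2/5] . (h_0, h_1) = 1
  [-8/15, 3/5] . (h_0, h_1) = 1

Solving yields:
  h_0 = 15
  h_1 = 15

Starting state is 0, so the expected hitting time is h_0 = 15.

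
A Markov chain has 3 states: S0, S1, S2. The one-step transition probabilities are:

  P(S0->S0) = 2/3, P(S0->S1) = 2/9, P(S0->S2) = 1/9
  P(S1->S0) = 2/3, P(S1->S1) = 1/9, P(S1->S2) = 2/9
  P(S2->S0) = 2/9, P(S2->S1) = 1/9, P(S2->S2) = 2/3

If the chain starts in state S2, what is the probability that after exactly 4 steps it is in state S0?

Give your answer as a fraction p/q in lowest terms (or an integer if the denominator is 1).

Computing P^4 by repeated multiplication:
P^1 =
  S0: [2/3, 2/9, 1/9]
  S1: [2/3, 1/9, 2/9]
  S2: [2/9, 1/9, 2/3]
P^2 =
  S0: [50/81, 5/27, 16/81]
  S1: [46/81, 5/27, 20/81]
  S2: [10/27, 11/81, 40/81]
P^3 =
  S0: [422/729, 131/729, 176/729]
  S1: [406/729, 127/729, 196/729]
  S2: [326/729, 37/243, 292/729]
P^4 =
  S0: [3670/6561, 1151/6561, 580/2187]
  S1: [3590/6561, 1135/6561, 68/243]
  S2: [3206/6561, 1055/6561, 2300/6561]

(P^4)[S2 -> S0] = 3206/6561

Answer: 3206/6561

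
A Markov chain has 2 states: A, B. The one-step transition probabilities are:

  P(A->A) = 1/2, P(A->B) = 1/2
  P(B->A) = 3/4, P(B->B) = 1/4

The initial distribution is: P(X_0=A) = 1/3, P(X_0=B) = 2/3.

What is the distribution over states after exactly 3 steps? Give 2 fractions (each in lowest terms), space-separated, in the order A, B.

Answer: 29/48 19/48

Derivation:
Propagating the distribution step by step (d_{t+1} = d_t * P):
d_0 = (A=1/3, B=2/3)
  d_1[A] = 1/3*1/2 + 2/3*3/4 = 2/3
  d_1[B] = 1/3*1/2 + 2/3*1/4 = 1/3
d_1 = (A=2/3, B=1/3)
  d_2[A] = 2/3*1/2 + 1/3*3/4 = 7/12
  d_2[B] = 2/3*1/2 + 1/3*1/4 = 5/12
d_2 = (A=7/12, B=5/12)
  d_3[A] = 7/12*1/2 + 5/12*3/4 = 29/48
  d_3[B] = 7/12*1/2 + 5/12*1/4 = 19/48
d_3 = (A=29/48, B=19/48)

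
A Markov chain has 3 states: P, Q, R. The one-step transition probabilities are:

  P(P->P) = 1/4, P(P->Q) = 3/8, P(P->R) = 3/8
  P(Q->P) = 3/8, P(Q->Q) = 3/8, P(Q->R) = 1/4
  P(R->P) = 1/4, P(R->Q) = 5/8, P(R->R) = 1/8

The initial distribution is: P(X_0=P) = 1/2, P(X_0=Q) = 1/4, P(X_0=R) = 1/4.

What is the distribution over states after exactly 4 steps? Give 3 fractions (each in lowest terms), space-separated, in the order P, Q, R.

Propagating the distribution step by step (d_{t+1} = d_t * P):
d_0 = (P=1/2, Q=1/4, R=1/4)
  d_1[P] = 1/2*1/4 + 1/4*3/8 + 1/4*1/4 = 9/32
  d_1[Q] = 1/2*3/8 + 1/4*3/8 + 1/4*5/8 = 7/16
  d_1[R] = 1/2*3/8 + 1/4*1/4 + 1/4*1/8 = 9/32
d_1 = (P=9/32, Q=7/16, R=9/32)
  d_2[P] = 9/32*1/4 + 7/16*3/8 + 9/32*1/4 = 39/128
  d_2[Q] = 9/32*3/8 + 7/16*3/8 + 9/32*5/8 = 57/128
  d_2[R] = 9/32*3/8 + 7/16*1/4 + 9/32*1/8 = 1/4
d_2 = (P=39/128, Q=57/128, R=1/4)
  d_3[P] = 39/128*1/4 + 57/128*3/8 + 1/4*1/4 = 313/1024
  d_3[Q] = 39/128*3/8 + 57/128*3/8 + 1/4*5/8 = 7/16
  d_3[R] = 39/128*3/8 + 57/128*1/4 + 1/4*1/8 = 263/1024
d_3 = (P=313/1024, Q=7/16, R=263/1024)
  d_4[P] = 313/1024*1/4 + 7/16*3/8 + 263/1024*1/4 = 39/128
  d_4[Q] = 313/1024*3/8 + 7/16*3/8 + 263/1024*5/8 = 1799/4096
  d_4[R] = 313/1024*3/8 + 7/16*1/4 + 263/1024*1/8 = 1049/4096
d_4 = (P=39/128, Q=1799/4096, R=1049/4096)

Answer: 39/128 1799/4096 1049/4096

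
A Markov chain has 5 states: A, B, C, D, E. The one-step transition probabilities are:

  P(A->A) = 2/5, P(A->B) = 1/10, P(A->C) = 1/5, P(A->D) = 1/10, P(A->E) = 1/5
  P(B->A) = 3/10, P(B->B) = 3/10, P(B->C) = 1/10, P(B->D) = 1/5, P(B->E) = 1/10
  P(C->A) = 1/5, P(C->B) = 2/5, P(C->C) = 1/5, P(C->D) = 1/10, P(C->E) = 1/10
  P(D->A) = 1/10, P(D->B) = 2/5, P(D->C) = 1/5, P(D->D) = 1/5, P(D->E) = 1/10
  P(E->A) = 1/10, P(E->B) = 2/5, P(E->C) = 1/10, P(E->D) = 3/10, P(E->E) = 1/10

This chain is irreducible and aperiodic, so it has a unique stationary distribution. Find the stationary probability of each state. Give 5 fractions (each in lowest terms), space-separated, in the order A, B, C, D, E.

The stationary distribution satisfies pi = pi * P, i.e.:
  pi_A = 2/5*pi_A + 3/10*pi_B + 1/5*pi_C + 1/10*pi_D + 1/10*pi_E
  pi_B = 1/10*pi_A + 3/10*pi_B + 2/5*pi_C + 2/5*pi_D + 2/5*pi_E
  pi_C = 1/5*pi_A + 1/10*pi_B + 1/5*pi_C + 1/5*pi_D + 1/10*pi_E
  pi_D = 1/10*pi_A + 1/5*pi_B + 1/10*pi_C + 1/5*pi_D + 3/10*pi_E
  pi_E = 1/5*pi_A + 1/10*pi_B + 1/10*pi_C + 1/10*pi_D + 1/10*pi_E
with normalization: pi_A + pi_B + pi_C + pi_D + pi_E = 1.

Using the first 4 balance equations plus normalization, the linear system A*pi = b is:
  [-3/5, 3/10, 1/5, 1/10, 1/10] . pi = 0
  [1/10, -7/10, 2/5, 2/5, 2/5] . pi = 0
  [1/5, 1/10, -4/5, 1/5, 1/10] . pi = 0
  [1/10, 1/5, 1/10, -4/5, 3/10] . pi = 0
  [1, 1, 1, 1, 1] . pi = 1

Solving yields:
  pi_A = 2069/8281
  pi_B = 2447/8281
  pi_C = 1308/8281
  pi_D = 1422/8281
  pi_E = 1035/8281

Verification (pi * P):
  2069/8281*2/5 + 2447/8281*3/10 + 1308/8281*1/5 + 1422/8281*1/10 + 1035/8281*1/10 = 2069/8281 = pi_A  (ok)
  2069/8281*1/10 + 2447/8281*3/10 + 1308/8281*2/5 + 1422/8281*2/5 + 1035/8281*2/5 = 2447/8281 = pi_B  (ok)
  2069/8281*1/5 + 2447/8281*1/10 + 1308/8281*1/5 + 1422/8281*1/5 + 1035/8281*1/10 = 1308/8281 = pi_C  (ok)
  2069/8281*1/10 + 2447/8281*1/5 + 1308/8281*1/10 + 1422/8281*1/5 + 1035/8281*3/10 = 1422/8281 = pi_D  (ok)
  2069/8281*1/5 + 2447/8281*1/10 + 1308/8281*1/10 + 1422/8281*1/10 + 1035/8281*1/10 = 1035/8281 = pi_E  (ok)

Answer: 2069/8281 2447/8281 1308/8281 1422/8281 1035/8281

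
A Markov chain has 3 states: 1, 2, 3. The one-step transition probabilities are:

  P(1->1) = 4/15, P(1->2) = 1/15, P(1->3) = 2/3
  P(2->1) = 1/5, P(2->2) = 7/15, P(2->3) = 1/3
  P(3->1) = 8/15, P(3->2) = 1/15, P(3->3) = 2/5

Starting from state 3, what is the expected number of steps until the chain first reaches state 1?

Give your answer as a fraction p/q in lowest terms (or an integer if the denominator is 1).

Let h_i = expected steps to first reach 1 from state i.
Boundary: h_1 = 0.
First-step equations for the other states:
  h_2 = 1 + 1/5*h_1 + 7/15*h_2 + 1/3*h_3
  h_3 = 1 + 8/15*h_1 + 1/15*h_2 + 2/5*h_3

Substituting h_1 = 0 and rearranging gives the linear system (I - Q) h = 1:
  [8/15, -1/3] . (h_2, h_3) = 1
  [-1/15, 3/5] . (h_2, h_3) = 1

Solving yields:
  h_2 = 210/67
  h_3 = 135/67

Starting state is 3, so the expected hitting time is h_3 = 135/67.

Answer: 135/67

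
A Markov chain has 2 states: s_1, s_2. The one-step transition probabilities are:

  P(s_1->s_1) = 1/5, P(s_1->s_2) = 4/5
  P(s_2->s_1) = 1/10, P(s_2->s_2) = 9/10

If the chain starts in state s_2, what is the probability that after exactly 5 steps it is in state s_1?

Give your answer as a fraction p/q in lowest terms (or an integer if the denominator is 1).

Answer: 11111/100000

Derivation:
Computing P^5 by repeated multiplication:
P^1 =
  s_1: [1/5, 4/5]
  s_2: [1/10, 9/10]
P^2 =
  s_1: [3/25, 22/25]
  s_2: [11/100, 89/100]
P^3 =
  s_1: [14/125, 111/125]
  s_2: [111/1000, 889/1000]
P^4 =
  s_1: [139/1250, 1111/1250]
  s_2: [1111/10000, 8889/10000]
P^5 =
  s_1: [1389/12500, 11111/12500]
  s_2: [11111/100000, 88889/100000]

(P^5)[s_2 -> s_1] = 11111/100000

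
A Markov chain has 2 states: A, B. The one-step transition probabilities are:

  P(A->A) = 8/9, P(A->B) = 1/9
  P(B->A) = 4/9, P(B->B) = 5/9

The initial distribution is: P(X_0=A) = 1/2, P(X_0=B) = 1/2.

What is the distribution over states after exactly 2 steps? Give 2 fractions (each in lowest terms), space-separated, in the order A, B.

Propagating the distribution step by step (d_{t+1} = d_t * P):
d_0 = (A=1/2, B=1/2)
  d_1[A] = 1/2*8/9 + 1/2*4/9 = 2/3
  d_1[B] = 1/2*1/9 + 1/2*5/9 = 1/3
d_1 = (A=2/3, B=1/3)
  d_2[A] = 2/3*8/9 + 1/3*4/9 = 20/27
  d_2[B] = 2/3*1/9 + 1/3*5/9 = 7/27
d_2 = (A=20/27, B=7/27)

Answer: 20/27 7/27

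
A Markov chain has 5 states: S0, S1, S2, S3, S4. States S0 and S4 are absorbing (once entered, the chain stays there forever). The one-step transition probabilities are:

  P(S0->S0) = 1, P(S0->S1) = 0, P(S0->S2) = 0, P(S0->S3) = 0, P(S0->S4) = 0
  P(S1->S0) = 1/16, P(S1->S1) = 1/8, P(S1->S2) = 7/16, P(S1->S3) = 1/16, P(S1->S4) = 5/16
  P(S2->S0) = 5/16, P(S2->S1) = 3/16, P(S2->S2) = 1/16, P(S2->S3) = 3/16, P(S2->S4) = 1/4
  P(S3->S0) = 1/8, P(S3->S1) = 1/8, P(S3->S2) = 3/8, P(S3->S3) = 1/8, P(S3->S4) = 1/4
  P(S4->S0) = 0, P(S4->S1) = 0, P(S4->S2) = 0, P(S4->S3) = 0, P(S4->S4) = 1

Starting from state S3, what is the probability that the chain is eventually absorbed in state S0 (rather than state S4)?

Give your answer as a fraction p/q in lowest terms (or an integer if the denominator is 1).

Let a_i = P(absorbed in S0 | start in state i).
Boundary conditions: a_S0 = 1, a_S4 = 0.
For each transient state i, a_i = sum_j P(i->j) * a_j:
  a_S1 = 1/16*a_S0 + 1/8*a_S1 + 7/16*a_S2 + 1/16*a_S3 + 5/16*a_S4
  a_S2 = 5/16*a_S0 + 3/16*a_S1 + 1/16*a_S2 + 3/16*a_S3 + 1/4*a_S4
  a_S3 = 1/8*a_S0 + 1/8*a_S1 + 3/8*a_S2 + 1/8*a_S3 + 1/4*a_S4

Substituting a_S0 = 1 and a_S4 = 0, rearrange to (I - Q) a = r where r[i] = P(i -> S0):
  [7/8, -7/16, -1/16] . (a_S1, a_S2, a_S3) = 1/16
  [-3/16, 15/16, -3/16] . (a_S1, a_S2, a_S3) = 5/16
  [-1/8, -3/8, 7/8] . (a_S1, a_S2, a_S3) = 1/8

Solving yields:
  a_S1 = 49/144
  a_S2 = 277/576
  a_S3 = 229/576

Starting state is S3, so the absorption probability is a_S3 = 229/576.

Answer: 229/576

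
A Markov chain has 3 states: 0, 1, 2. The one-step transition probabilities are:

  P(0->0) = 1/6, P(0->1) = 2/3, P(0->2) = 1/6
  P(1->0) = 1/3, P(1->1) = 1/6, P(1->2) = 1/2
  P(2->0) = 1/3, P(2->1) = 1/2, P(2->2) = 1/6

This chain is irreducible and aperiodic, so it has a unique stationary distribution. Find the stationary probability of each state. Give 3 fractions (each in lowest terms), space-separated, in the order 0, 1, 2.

Answer: 2/7 23/56 17/56

Derivation:
The stationary distribution satisfies pi = pi * P, i.e.:
  pi_0 = 1/6*pi_0 + 1/3*pi_1 + 1/3*pi_2
  pi_1 = 2/3*pi_0 + 1/6*pi_1 + 1/2*pi_2
  pi_2 = 1/6*pi_0 + 1/2*pi_1 + 1/6*pi_2
with normalization: pi_0 + pi_1 + pi_2 = 1.

Using the first 2 balance equations plus normalization, the linear system A*pi = b is:
  [-5/6, 1/3, 1/3] . pi = 0
  [2/3, -5/6, 1/2] . pi = 0
  [1, 1, 1] . pi = 1

Solving yields:
  pi_0 = 2/7
  pi_1 = 23/56
  pi_2 = 17/56

Verification (pi * P):
  2/7*1/6 + 23/56*1/3 + 17/56*1/3 = 2/7 = pi_0  (ok)
  2/7*2/3 + 23/56*1/6 + 17/56*1/2 = 23/56 = pi_1  (ok)
  2/7*1/6 + 23/56*1/2 + 17/56*1/6 = 17/56 = pi_2  (ok)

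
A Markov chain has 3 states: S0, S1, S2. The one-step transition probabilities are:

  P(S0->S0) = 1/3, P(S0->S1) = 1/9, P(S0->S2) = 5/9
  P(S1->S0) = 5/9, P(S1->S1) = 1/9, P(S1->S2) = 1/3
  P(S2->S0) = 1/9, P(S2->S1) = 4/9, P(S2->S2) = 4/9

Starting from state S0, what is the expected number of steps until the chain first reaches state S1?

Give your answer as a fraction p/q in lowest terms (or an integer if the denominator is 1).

Let h_i = expected steps to first reach S1 from state i.
Boundary: h_S1 = 0.
First-step equations for the other states:
  h_S0 = 1 + 1/3*h_S0 + 1/9*h_S1 + 5/9*h_S2
  h_S2 = 1 + 1/9*h_S0 + 4/9*h_S1 + 4/9*h_S2

Substituting h_S1 = 0 and rearranging gives the linear system (I - Q) h = 1:
  [2/3, -5/9] . (h_S0, h_S2) = 1
  [-1/9, 5/9] . (h_S0, h_S2) = 1

Solving yields:
  h_S0 = 18/5
  h_S2 = 63/25

Starting state is S0, so the expected hitting time is h_S0 = 18/5.

Answer: 18/5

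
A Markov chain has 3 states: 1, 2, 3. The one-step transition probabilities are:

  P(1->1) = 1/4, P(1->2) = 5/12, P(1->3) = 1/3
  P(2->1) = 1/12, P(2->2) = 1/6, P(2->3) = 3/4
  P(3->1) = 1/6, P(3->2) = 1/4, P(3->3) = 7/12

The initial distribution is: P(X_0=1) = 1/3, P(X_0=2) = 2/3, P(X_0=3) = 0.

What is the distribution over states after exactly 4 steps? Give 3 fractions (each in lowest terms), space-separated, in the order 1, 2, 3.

Propagating the distribution step by step (d_{t+1} = d_t * P):
d_0 = (1=1/3, 2=2/3, 3=0)
  d_1[1] = 1/3*1/4 + 2/3*1/12 + 0*1/6 = 5/36
  d_1[2] = 1/3*5/12 + 2/3*1/6 + 0*1/4 = 1/4
  d_1[3] = 1/3*1/3 + 2/3*3/4 + 0*7/12 = 11/18
d_1 = (1=5/36, 2=1/4, 3=11/18)
  d_2[1] = 5/36*1/4 + 1/4*1/12 + 11/18*1/6 = 17/108
  d_2[2] = 5/36*5/12 + 1/4*1/6 + 11/18*1/4 = 109/432
  d_2[3] = 5/36*1/3 + 1/4*3/4 + 11/18*7/12 = 85/144
d_2 = (1=17/108, 2=109/432, 3=85/144)
  d_3[1] = 17/108*1/4 + 109/432*1/12 + 85/144*1/6 = 823/5184
  d_3[2] = 17/108*5/12 + 109/432*1/6 + 85/144*1/4 = 49/192
  d_3[3] = 17/108*1/3 + 109/432*3/4 + 85/144*7/12 = 1519/2592
d_3 = (1=823/5184, 2=49/192, 3=1519/2592)
  d_4[1] = 823/5184*1/4 + 49/192*1/12 + 1519/2592*1/6 = 2467/15552
  d_4[2] = 823/5184*5/12 + 49/192*1/6 + 1519/2592*1/4 = 15875/62208
  d_4[3] = 823/5184*1/3 + 49/192*3/4 + 1519/2592*7/12 = 12155/20736
d_4 = (1=2467/15552, 2=15875/62208, 3=12155/20736)

Answer: 2467/15552 15875/62208 12155/20736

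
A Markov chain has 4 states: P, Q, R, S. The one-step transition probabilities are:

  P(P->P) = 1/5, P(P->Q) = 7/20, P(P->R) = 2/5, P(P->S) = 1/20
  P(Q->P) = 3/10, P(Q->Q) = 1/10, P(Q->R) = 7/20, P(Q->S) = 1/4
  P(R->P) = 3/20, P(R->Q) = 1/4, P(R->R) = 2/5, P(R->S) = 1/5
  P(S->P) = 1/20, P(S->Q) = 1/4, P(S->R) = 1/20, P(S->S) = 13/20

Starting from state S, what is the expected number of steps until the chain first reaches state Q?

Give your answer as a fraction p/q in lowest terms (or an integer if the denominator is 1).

Let h_i = expected steps to first reach Q from state i.
Boundary: h_Q = 0.
First-step equations for the other states:
  h_P = 1 + 1/5*h_P + 7/20*h_Q + 2/5*h_R + 1/20*h_S
  h_R = 1 + 3/20*h_P + 1/4*h_Q + 2/5*h_R + 1/5*h_S
  h_S = 1 + 1/20*h_P + 1/4*h_Q + 1/20*h_R + 13/20*h_S

Substituting h_Q = 0 and rearranging gives the linear system (I - Q) h = 1:
  [4/5, -2/5, -1/20] . (h_P, h_R, h_S) = 1
  [-3/20, 3/5, -1/5] . (h_P, h_R, h_S) = 1
  [-1/20, -1/20, 7/20] . (h_P, h_R, h_S) = 1

Solving yields:
  h_P = 724/213
  h_R = 812/213
  h_S = 276/71

Starting state is S, so the expected hitting time is h_S = 276/71.

Answer: 276/71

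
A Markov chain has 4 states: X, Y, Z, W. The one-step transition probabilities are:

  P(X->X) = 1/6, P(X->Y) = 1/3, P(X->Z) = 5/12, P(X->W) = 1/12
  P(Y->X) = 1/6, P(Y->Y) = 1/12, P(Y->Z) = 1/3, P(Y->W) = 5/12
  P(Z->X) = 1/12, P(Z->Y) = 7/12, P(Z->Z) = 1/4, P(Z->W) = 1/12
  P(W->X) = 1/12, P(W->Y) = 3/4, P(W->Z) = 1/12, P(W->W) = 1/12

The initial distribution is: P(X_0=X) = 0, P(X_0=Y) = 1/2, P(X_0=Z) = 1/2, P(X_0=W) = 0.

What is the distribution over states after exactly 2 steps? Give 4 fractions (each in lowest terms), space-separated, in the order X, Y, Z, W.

Propagating the distribution step by step (d_{t+1} = d_t * P):
d_0 = (X=0, Y=1/2, Z=1/2, W=0)
  d_1[X] = 0*1/6 + 1/2*1/6 + 1/2*1/12 + 0*1/12 = 1/8
  d_1[Y] = 0*1/3 + 1/2*1/12 + 1/2*7/12 + 0*3/4 = 1/3
  d_1[Z] = 0*5/12 + 1/2*1/3 + 1/2*1/4 + 0*1/12 = 7/24
  d_1[W] = 0*1/12 + 1/2*5/12 + 1/2*1/12 + 0*1/12 = 1/4
d_1 = (X=1/8, Y=1/3, Z=7/24, W=1/4)
  d_2[X] = 1/8*1/6 + 1/3*1/6 + 7/24*1/12 + 1/4*1/12 = 35/288
  d_2[Y] = 1/8*1/3 + 1/3*1/12 + 7/24*7/12 + 1/4*3/4 = 41/96
  d_2[Z] = 1/8*5/12 + 1/3*1/3 + 7/24*1/4 + 1/4*1/12 = 37/144
  d_2[W] = 1/8*1/12 + 1/3*5/12 + 7/24*1/12 + 1/4*1/12 = 7/36
d_2 = (X=35/288, Y=41/96, Z=37/144, W=7/36)

Answer: 35/288 41/96 37/144 7/36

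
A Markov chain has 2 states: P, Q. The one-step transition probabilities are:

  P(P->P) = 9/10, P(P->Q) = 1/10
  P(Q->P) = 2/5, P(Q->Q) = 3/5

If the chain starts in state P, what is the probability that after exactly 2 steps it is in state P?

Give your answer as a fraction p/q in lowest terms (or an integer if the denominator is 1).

Answer: 17/20

Derivation:
Computing P^2 by repeated multiplication:
P^1 =
  P: [9/10, 1/10]
  Q: [2/5, 3/5]
P^2 =
  P: [17/20, 3/20]
  Q: [3/5, 2/5]

(P^2)[P -> P] = 17/20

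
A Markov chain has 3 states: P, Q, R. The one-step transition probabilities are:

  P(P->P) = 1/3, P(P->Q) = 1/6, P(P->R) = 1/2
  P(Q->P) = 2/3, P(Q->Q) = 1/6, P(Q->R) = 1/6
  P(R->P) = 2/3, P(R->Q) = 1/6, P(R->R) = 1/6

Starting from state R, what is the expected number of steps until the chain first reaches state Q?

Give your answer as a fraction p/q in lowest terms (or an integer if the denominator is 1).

Answer: 6

Derivation:
Let h_i = expected steps to first reach Q from state i.
Boundary: h_Q = 0.
First-step equations for the other states:
  h_P = 1 + 1/3*h_P + 1/6*h_Q + 1/2*h_R
  h_R = 1 + 2/3*h_P + 1/6*h_Q + 1/6*h_R

Substituting h_Q = 0 and rearranging gives the linear system (I - Q) h = 1:
  [2/3, -1/2] . (h_P, h_R) = 1
  [-2/3, 5/6] . (h_P, h_R) = 1

Solving yields:
  h_P = 6
  h_R = 6

Starting state is R, so the expected hitting time is h_R = 6.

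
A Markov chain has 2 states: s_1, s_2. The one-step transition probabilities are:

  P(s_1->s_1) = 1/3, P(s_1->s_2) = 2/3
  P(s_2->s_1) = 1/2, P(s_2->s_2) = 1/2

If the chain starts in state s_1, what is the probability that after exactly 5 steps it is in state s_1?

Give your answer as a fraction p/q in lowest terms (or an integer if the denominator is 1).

Answer: 833/1944

Derivation:
Computing P^5 by repeated multiplication:
P^1 =
  s_1: [1/3, 2/3]
  s_2: [1/2, 1/2]
P^2 =
  s_1: [4/9, 5/9]
  s_2: [5/12, 7/12]
P^3 =
  s_1: [23/54, 31/54]
  s_2: [31/72, 41/72]
P^4 =
  s_1: [139/324, 185/324]
  s_2: [185/432, 247/432]
P^5 =
  s_1: [833/1944, 1111/1944]
  s_2: [1111/2592, 1481/2592]

(P^5)[s_1 -> s_1] = 833/1944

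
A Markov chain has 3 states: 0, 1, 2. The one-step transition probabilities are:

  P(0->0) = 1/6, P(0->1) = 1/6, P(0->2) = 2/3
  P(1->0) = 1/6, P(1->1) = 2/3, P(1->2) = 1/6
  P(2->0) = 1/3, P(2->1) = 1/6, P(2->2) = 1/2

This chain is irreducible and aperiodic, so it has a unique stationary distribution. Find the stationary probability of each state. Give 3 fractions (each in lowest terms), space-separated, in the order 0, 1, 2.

Answer: 5/21 1/3 3/7

Derivation:
The stationary distribution satisfies pi = pi * P, i.e.:
  pi_0 = 1/6*pi_0 + 1/6*pi_1 + 1/3*pi_2
  pi_1 = 1/6*pi_0 + 2/3*pi_1 + 1/6*pi_2
  pi_2 = 2/3*pi_0 + 1/6*pi_1 + 1/2*pi_2
with normalization: pi_0 + pi_1 + pi_2 = 1.

Using the first 2 balance equations plus normalization, the linear system A*pi = b is:
  [-5/6, 1/6, 1/3] . pi = 0
  [1/6, -1/3, 1/6] . pi = 0
  [1, 1, 1] . pi = 1

Solving yields:
  pi_0 = 5/21
  pi_1 = 1/3
  pi_2 = 3/7

Verification (pi * P):
  5/21*1/6 + 1/3*1/6 + 3/7*1/3 = 5/21 = pi_0  (ok)
  5/21*1/6 + 1/3*2/3 + 3/7*1/6 = 1/3 = pi_1  (ok)
  5/21*2/3 + 1/3*1/6 + 3/7*1/2 = 3/7 = pi_2  (ok)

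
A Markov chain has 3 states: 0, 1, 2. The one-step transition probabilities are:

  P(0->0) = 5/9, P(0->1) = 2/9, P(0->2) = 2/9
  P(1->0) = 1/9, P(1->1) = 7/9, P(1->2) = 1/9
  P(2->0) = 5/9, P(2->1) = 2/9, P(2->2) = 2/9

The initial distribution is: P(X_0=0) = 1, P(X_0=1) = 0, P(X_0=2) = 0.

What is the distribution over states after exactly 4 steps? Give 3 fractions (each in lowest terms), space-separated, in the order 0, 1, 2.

Propagating the distribution step by step (d_{t+1} = d_t * P):
d_0 = (0=1, 1=0, 2=0)
  d_1[0] = 1*5/9 + 0*1/9 + 0*5/9 = 5/9
  d_1[1] = 1*2/9 + 0*7/9 + 0*2/9 = 2/9
  d_1[2] = 1*2/9 + 0*1/9 + 0*2/9 = 2/9
d_1 = (0=5/9, 1=2/9, 2=2/9)
  d_2[0] = 5/9*5/9 + 2/9*1/9 + 2/9*5/9 = 37/81
  d_2[1] = 5/9*2/9 + 2/9*7/9 + 2/9*2/9 = 28/81
  d_2[2] = 5/9*2/9 + 2/9*1/9 + 2/9*2/9 = 16/81
d_2 = (0=37/81, 1=28/81, 2=16/81)
  d_3[0] = 37/81*5/9 + 28/81*1/9 + 16/81*5/9 = 293/729
  d_3[1] = 37/81*2/9 + 28/81*7/9 + 16/81*2/9 = 302/729
  d_3[2] = 37/81*2/9 + 28/81*1/9 + 16/81*2/9 = 134/729
d_3 = (0=293/729, 1=302/729, 2=134/729)
  d_4[0] = 293/729*5/9 + 302/729*1/9 + 134/729*5/9 = 2437/6561
  d_4[1] = 293/729*2/9 + 302/729*7/9 + 134/729*2/9 = 2968/6561
  d_4[2] = 293/729*2/9 + 302/729*1/9 + 134/729*2/9 = 1156/6561
d_4 = (0=2437/6561, 1=2968/6561, 2=1156/6561)

Answer: 2437/6561 2968/6561 1156/6561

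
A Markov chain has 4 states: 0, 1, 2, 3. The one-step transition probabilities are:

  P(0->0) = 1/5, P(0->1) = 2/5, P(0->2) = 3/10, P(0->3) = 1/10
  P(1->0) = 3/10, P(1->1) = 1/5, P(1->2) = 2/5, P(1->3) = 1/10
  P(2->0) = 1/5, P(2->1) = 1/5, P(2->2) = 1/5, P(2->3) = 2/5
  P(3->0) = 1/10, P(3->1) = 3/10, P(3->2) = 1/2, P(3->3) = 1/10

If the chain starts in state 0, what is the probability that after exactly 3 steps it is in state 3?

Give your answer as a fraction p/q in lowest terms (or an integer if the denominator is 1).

Computing P^3 by repeated multiplication:
P^1 =
  0: [1/5, 2/5, 3/10, 1/10]
  1: [3/10, 1/5, 2/5, 1/10]
  2: [1/5, 1/5, 1/5, 2/5]
  3: [1/10, 3/10, 1/2, 1/10]
P^2 =
  0: [23/100, 1/4, 33/100, 19/100]
  1: [21/100, 27/100, 3/10, 11/50]
  2: [9/50, 7/25, 19/50, 4/25]
  3: [11/50, 23/100, 3/10, 1/4]
P^3 =
  0: [103/500, 53/200, 33/100, 199/1000]
  1: [41/200, 33/125, 341/1000, 19/100]
  2: [53/250, 63/250, 161/500, 107/500]
  3: [99/500, 269/1000, 343/1000, 19/100]

(P^3)[0 -> 3] = 199/1000

Answer: 199/1000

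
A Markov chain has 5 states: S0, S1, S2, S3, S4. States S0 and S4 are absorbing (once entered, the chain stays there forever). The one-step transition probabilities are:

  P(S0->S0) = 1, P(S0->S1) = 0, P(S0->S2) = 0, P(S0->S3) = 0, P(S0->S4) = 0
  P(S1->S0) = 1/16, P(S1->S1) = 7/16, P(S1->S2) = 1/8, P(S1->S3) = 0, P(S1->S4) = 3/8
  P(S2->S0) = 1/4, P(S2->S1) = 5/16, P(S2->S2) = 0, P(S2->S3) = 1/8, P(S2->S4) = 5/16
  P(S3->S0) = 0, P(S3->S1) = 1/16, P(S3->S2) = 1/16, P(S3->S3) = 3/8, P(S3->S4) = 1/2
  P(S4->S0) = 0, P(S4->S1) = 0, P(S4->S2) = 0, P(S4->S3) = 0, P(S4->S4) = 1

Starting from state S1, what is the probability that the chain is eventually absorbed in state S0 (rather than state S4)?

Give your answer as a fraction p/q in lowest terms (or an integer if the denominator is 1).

Answer: 119/659

Derivation:
Let a_i = P(absorbed in S0 | start in state i).
Boundary conditions: a_S0 = 1, a_S4 = 0.
For each transient state i, a_i = sum_j P(i->j) * a_j:
  a_S1 = 1/16*a_S0 + 7/16*a_S1 + 1/8*a_S2 + 0*a_S3 + 3/8*a_S4
  a_S2 = 1/4*a_S0 + 5/16*a_S1 + 0*a_S2 + 1/8*a_S3 + 5/16*a_S4
  a_S3 = 0*a_S0 + 1/16*a_S1 + 1/16*a_S2 + 3/8*a_S3 + 1/2*a_S4

Substituting a_S0 = 1 and a_S4 = 0, rearrange to (I - Q) a = r where r[i] = P(i -> S0):
  [9/16, -1/8, 0] . (a_S1, a_S2, a_S3) = 1/16
  [-5/16, 1, -1/8] . (a_S1, a_S2, a_S3) = 1/4
  [-1/16, -1/16, 5/8] . (a_S1, a_S2, a_S3) = 0

Solving yields:
  a_S1 = 119/659
  a_S2 = 206/659
  a_S3 = 65/1318

Starting state is S1, so the absorption probability is a_S1 = 119/659.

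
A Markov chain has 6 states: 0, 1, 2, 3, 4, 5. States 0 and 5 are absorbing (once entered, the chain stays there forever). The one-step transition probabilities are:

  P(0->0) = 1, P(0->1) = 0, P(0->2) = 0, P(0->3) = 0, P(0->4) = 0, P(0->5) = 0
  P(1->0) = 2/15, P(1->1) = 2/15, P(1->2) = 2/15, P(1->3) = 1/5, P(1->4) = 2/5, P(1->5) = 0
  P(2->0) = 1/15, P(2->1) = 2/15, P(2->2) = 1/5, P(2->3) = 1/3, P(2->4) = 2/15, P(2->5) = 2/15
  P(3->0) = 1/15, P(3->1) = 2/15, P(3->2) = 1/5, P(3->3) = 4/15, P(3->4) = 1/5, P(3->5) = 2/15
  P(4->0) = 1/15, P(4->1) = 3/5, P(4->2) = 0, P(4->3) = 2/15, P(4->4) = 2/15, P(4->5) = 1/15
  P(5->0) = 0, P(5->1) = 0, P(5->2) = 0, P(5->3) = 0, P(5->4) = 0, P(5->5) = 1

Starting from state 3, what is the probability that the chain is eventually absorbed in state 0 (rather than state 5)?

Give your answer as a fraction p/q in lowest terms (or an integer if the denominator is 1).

Let a_i = P(absorbed in 0 | start in state i).
Boundary conditions: a_0 = 1, a_5 = 0.
For each transient state i, a_i = sum_j P(i->j) * a_j:
  a_1 = 2/15*a_0 + 2/15*a_1 + 2/15*a_2 + 1/5*a_3 + 2/5*a_4 + 0*a_5
  a_2 = 1/15*a_0 + 2/15*a_1 + 1/5*a_2 + 1/3*a_3 + 2/15*a_4 + 2/15*a_5
  a_3 = 1/15*a_0 + 2/15*a_1 + 1/5*a_2 + 4/15*a_3 + 1/5*a_4 + 2/15*a_5
  a_4 = 1/15*a_0 + 3/5*a_1 + 0*a_2 + 2/15*a_3 + 2/15*a_4 + 1/15*a_5

Substituting a_0 = 1 and a_5 = 0, rearrange to (I - Q) a = r where r[i] = P(i -> 0):
  [13/15, -2/15, -1/5, -2/5] . (a_1, a_2, a_3, a_4) = 2/15
  [-2/15, 4/5, -1/3, -2/15] . (a_1, a_2, a_3, a_4) = 1/15
  [-2/15, -1/5, 11/15, -1/5] . (a_1, a_2, a_3, a_4) = 1/15
  [-3/5, 0, -2/15, 13/15] . (a_1, a_2, a_3, a_4) = 1/15

Solving yields:
  a_1 = 4953/8209
  a_2 = 3956/8209
  a_3 = 4001/8209
  a_4 = 4676/8209

Starting state is 3, so the absorption probability is a_3 = 4001/8209.

Answer: 4001/8209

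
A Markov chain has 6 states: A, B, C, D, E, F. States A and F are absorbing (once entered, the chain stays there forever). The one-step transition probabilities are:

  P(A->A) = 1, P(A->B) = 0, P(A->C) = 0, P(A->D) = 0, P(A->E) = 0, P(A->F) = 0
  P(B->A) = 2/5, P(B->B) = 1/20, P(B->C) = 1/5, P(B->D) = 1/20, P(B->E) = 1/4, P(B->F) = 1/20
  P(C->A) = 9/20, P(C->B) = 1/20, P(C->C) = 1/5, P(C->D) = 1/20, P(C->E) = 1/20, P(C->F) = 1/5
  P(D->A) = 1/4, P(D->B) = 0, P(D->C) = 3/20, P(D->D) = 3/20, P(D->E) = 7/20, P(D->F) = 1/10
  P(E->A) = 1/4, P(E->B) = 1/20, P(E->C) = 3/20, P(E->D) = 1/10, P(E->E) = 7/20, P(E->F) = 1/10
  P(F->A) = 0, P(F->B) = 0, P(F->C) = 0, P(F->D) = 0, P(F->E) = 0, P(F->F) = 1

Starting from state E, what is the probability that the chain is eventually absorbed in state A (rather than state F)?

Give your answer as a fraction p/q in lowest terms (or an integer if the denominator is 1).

Let a_i = P(absorbed in A | start in state i).
Boundary conditions: a_A = 1, a_F = 0.
For each transient state i, a_i = sum_j P(i->j) * a_j:
  a_B = 2/5*a_A + 1/20*a_B + 1/5*a_C + 1/20*a_D + 1/4*a_E + 1/20*a_F
  a_C = 9/20*a_A + 1/20*a_B + 1/5*a_C + 1/20*a_D + 1/20*a_E + 1/5*a_F
  a_D = 1/4*a_A + 0*a_B + 3/20*a_C + 3/20*a_D + 7/20*a_E + 1/10*a_F
  a_E = 1/4*a_A + 1/20*a_B + 3/20*a_C + 1/10*a_D + 7/20*a_E + 1/10*a_F

Substituting a_A = 1 and a_F = 0, rearrange to (I - Q) a = r where r[i] = P(i -> A):
  [19/20, -1/5, -1/20, -1/4] . (a_B, a_C, a_D, a_E) = 2/5
  [-1/20, 4/5, -1/20, -1/20] . (a_B, a_C, a_D, a_E) = 9/20
  [0, -3/20, 17/20, -7/20] . (a_B, a_C, a_D, a_E) = 1/4
  [-1/20, -3/20, -1/10, 13/20] . (a_B, a_C, a_D, a_E) = 1/4

Solving yields:
  a_B = 46097/57976
  a_C = 40677/57976
  a_D = 41357/57976
  a_E = 20797/28988

Starting state is E, so the absorption probability is a_E = 20797/28988.

Answer: 20797/28988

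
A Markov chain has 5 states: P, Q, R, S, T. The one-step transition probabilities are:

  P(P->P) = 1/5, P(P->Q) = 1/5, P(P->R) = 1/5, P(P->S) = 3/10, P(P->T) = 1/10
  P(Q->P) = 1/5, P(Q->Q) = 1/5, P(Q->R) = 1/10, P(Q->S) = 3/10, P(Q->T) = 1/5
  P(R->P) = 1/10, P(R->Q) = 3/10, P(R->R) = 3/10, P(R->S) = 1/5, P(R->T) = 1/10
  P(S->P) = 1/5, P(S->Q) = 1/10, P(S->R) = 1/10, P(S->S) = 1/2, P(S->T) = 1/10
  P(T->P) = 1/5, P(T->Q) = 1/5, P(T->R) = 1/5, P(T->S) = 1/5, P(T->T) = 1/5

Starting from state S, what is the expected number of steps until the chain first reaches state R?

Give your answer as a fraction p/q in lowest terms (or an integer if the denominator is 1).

Let h_i = expected steps to first reach R from state i.
Boundary: h_R = 0.
First-step equations for the other states:
  h_P = 1 + 1/5*h_P + 1/5*h_Q + 1/5*h_R + 3/10*h_S + 1/10*h_T
  h_Q = 1 + 1/5*h_P + 1/5*h_Q + 1/10*h_R + 3/10*h_S + 1/5*h_T
  h_S = 1 + 1/5*h_P + 1/10*h_Q + 1/10*h_R + 1/2*h_S + 1/10*h_T
  h_T = 1 + 1/5*h_P + 1/5*h_Q + 1/5*h_R + 1/5*h_S + 1/5*h_T

Substituting h_R = 0 and rearranging gives the linear system (I - Q) h = 1:
  [4/5, -1/5, -3/10, -1/10] . (h_P, h_Q, h_S, h_T) = 1
  [-1/5, 4/5, -3/10, -1/5] . (h_P, h_Q, h_S, h_T) = 1
  [-1/5, -1/10, 1/2, -1/10] . (h_P, h_Q, h_S, h_T) = 1
  [-1/5, -1/5, -1/5, 4/5] . (h_P, h_Q, h_S, h_T) = 1

Solving yields:
  h_P = 3595/531
  h_Q = 3950/531
  h_S = 4000/531
  h_T = 3550/531

Starting state is S, so the expected hitting time is h_S = 4000/531.

Answer: 4000/531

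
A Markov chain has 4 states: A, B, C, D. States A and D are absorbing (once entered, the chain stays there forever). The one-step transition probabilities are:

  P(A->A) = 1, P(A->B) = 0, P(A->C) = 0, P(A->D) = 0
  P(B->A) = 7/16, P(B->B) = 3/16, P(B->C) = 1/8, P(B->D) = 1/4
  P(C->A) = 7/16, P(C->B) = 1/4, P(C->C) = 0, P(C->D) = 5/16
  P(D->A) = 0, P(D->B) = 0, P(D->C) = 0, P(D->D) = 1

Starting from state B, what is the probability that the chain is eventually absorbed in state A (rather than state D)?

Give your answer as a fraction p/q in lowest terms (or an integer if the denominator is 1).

Let a_i = P(absorbed in A | start in state i).
Boundary conditions: a_A = 1, a_D = 0.
For each transient state i, a_i = sum_j P(i->j) * a_j:
  a_B = 7/16*a_A + 3/16*a_B + 1/8*a_C + 1/4*a_D
  a_C = 7/16*a_A + 1/4*a_B + 0*a_C + 5/16*a_D

Substituting a_A = 1 and a_D = 0, rearrange to (I - Q) a = r where r[i] = P(i -> A):
  [13/16, -1/8] . (a_B, a_C) = 7/16
  [-1/4, 1] . (a_B, a_C) = 7/16

Solving yields:
  a_B = 63/100
  a_C = 119/200

Starting state is B, so the absorption probability is a_B = 63/100.

Answer: 63/100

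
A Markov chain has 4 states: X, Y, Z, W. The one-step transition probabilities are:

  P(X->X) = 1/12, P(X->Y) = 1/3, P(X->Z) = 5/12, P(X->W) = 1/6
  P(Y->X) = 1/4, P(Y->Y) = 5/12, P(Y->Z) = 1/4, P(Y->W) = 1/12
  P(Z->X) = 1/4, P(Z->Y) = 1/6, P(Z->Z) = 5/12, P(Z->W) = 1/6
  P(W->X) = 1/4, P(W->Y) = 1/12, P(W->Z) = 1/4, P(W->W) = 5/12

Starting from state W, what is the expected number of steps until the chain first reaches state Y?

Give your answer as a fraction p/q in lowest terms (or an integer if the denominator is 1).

Let h_i = expected steps to first reach Y from state i.
Boundary: h_Y = 0.
First-step equations for the other states:
  h_X = 1 + 1/12*h_X + 1/3*h_Y + 5/12*h_Z + 1/6*h_W
  h_Z = 1 + 1/4*h_X + 1/6*h_Y + 5/12*h_Z + 1/6*h_W
  h_W = 1 + 1/4*h_X + 1/12*h_Y + 1/4*h_Z + 5/12*h_W

Substituting h_Y = 0 and rearranging gives the linear system (I - Q) h = 1:
  [11/12, -5/12, -1/6] . (h_X, h_Z, h_W) = 1
  [-1/4, 7/12, -1/6] . (h_X, h_Z, h_W) = 1
  [-1/4, -1/4, 7/12] . (h_X, h_Z, h_W) = 1

Solving yields:
  h_X = 648/139
  h_Z = 756/139
  h_W = 840/139

Starting state is W, so the expected hitting time is h_W = 840/139.

Answer: 840/139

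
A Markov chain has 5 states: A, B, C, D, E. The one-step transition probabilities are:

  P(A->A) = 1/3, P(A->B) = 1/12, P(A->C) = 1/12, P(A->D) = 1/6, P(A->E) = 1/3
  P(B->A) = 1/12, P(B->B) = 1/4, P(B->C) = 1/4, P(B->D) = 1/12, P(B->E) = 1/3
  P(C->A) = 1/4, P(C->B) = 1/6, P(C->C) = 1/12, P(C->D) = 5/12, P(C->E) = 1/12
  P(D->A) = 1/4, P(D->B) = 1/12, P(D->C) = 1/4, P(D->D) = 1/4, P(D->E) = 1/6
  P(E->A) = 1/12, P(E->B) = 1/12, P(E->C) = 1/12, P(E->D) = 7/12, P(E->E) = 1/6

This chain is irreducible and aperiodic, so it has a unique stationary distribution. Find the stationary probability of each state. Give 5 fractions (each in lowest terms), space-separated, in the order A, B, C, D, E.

The stationary distribution satisfies pi = pi * P, i.e.:
  pi_A = 1/3*pi_A + 1/12*pi_B + 1/4*pi_C + 1/4*pi_D + 1/12*pi_E
  pi_B = 1/12*pi_A + 1/4*pi_B + 1/6*pi_C + 1/12*pi_D + 1/12*pi_E
  pi_C = 1/12*pi_A + 1/4*pi_B + 1/12*pi_C + 1/4*pi_D + 1/12*pi_E
  pi_D = 1/6*pi_A + 1/12*pi_B + 5/12*pi_C + 1/4*pi_D + 7/12*pi_E
  pi_E = 1/3*pi_A + 1/3*pi_B + 1/12*pi_C + 1/6*pi_D + 1/6*pi_E
with normalization: pi_A + pi_B + pi_C + pi_D + pi_E = 1.

Using the first 4 balance equations plus normalization, the linear system A*pi = b is:
  [-2/3, 1/12, 1/4, 1/4, 1/12] . pi = 0
  [1/12, -3/4, 1/6, 1/12, 1/12] . pi = 0
  [1/12, 1/4, -11/12, 1/4, 1/12] . pi = 0
  [1/6, 1/12, 5/12, -3/4, 7/12] . pi = 0
  [1, 1, 1, 1, 1] . pi = 1

Solving yields:
  pi_A = 1007/4710
  pi_B = 1087/9420
  pi_C = 145/942
  pi_D = 2903/9420
  pi_E = 983/4710

Verification (pi * P):
  1007/4710*1/3 + 1087/9420*1/12 + 145/942*1/4 + 2903/9420*1/4 + 983/4710*1/12 = 1007/4710 = pi_A  (ok)
  1007/4710*1/12 + 1087/9420*1/4 + 145/942*1/6 + 2903/9420*1/12 + 983/4710*1/12 = 1087/9420 = pi_B  (ok)
  1007/4710*1/12 + 1087/9420*1/4 + 145/942*1/12 + 2903/9420*1/4 + 983/4710*1/12 = 145/942 = pi_C  (ok)
  1007/4710*1/6 + 1087/9420*1/12 + 145/942*5/12 + 2903/9420*1/4 + 983/4710*7/12 = 2903/9420 = pi_D  (ok)
  1007/4710*1/3 + 1087/9420*1/3 + 145/942*1/12 + 2903/9420*1/6 + 983/4710*1/6 = 983/4710 = pi_E  (ok)

Answer: 1007/4710 1087/9420 145/942 2903/9420 983/4710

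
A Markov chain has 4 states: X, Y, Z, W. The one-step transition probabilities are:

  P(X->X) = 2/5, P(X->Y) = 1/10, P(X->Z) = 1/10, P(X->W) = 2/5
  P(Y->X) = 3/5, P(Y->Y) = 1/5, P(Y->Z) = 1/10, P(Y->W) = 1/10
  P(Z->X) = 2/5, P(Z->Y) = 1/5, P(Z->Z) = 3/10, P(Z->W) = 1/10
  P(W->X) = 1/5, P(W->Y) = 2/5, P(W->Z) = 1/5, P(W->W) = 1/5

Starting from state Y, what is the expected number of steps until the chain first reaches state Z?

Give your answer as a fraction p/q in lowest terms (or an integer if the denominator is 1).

Let h_i = expected steps to first reach Z from state i.
Boundary: h_Z = 0.
First-step equations for the other states:
  h_X = 1 + 2/5*h_X + 1/10*h_Y + 1/10*h_Z + 2/5*h_W
  h_Y = 1 + 3/5*h_X + 1/5*h_Y + 1/10*h_Z + 1/10*h_W
  h_W = 1 + 1/5*h_X + 2/5*h_Y + 1/5*h_Z + 1/5*h_W

Substituting h_Z = 0 and rearranging gives the linear system (I - Q) h = 1:
  [3/5, -1/10, -2/5] . (h_X, h_Y, h_W) = 1
  [-3/5, 4/5, -1/10] . (h_X, h_Y, h_W) = 1
  [-1/5, -2/5, 4/5] . (h_X, h_Y, h_W) = 1

Solving yields:
  h_X = 39/5
  h_Y = 8
  h_W = 36/5

Starting state is Y, so the expected hitting time is h_Y = 8.

Answer: 8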